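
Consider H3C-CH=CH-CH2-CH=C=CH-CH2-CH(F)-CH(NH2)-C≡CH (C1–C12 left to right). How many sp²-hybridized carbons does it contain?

C1: sp3
C2: sp2 ✓
C3: sp2 ✓
C4: sp3
C5: sp2 ✓
C6: sp
C7: sp2 ✓
C8: sp3
C9: sp3
C10: sp3
C11: sp
C12: sp
C2, C3, C5, C7 → 4 sp2 carbons.

4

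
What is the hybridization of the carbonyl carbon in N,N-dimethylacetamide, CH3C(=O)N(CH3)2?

The carbonyl carbon: 3 σ bonds, plus one π bond — 3 electron domains, sp2.

sp2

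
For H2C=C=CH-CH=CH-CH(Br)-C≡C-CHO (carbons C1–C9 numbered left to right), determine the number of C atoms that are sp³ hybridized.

C1: sp2
C2: sp
C3: sp2
C4: sp2
C5: sp2
C6: sp3 ✓
C7: sp
C8: sp
C9: sp2
C6 → 1 sp3 carbon.

1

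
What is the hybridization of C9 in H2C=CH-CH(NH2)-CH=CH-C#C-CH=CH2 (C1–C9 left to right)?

C9 carries 3 σ bonds, plus one π bond, giving a steric number of 3, so it is sp2.

sp2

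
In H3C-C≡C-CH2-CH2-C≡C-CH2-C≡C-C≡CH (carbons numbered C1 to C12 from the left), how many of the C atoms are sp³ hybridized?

4

C1: sp3 ✓
C2: sp
C3: sp
C4: sp3 ✓
C5: sp3 ✓
C6: sp
C7: sp
C8: sp3 ✓
C9: sp
C10: sp
C11: sp
C12: sp
C1, C4, C5, C8 → 4 sp3 carbons.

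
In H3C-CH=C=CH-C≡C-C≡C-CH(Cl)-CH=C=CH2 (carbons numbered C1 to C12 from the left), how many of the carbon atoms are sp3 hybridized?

2

C1: sp3 ✓
C2: sp2
C3: sp
C4: sp2
C5: sp
C6: sp
C7: sp
C8: sp
C9: sp3 ✓
C10: sp2
C11: sp
C12: sp2
C1, C9 → 2 sp3 carbons.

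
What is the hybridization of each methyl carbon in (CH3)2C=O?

Each methyl carbon is sp3: 4 σ bonds, 4 electron-density regions.

sp^3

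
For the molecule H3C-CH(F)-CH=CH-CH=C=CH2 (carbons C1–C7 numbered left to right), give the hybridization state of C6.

sp

C6 is sp: 2 σ bonds, plus two π bonds, 2 electron-density regions.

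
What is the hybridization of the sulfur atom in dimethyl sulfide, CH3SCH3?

The sulfur atom: 2 σ bonds and 2 lone pairs; 4 regions of electron density → sp3.

sp^3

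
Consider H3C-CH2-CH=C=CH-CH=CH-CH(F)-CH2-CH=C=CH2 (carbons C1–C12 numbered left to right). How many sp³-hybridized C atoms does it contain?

C1: sp3 ✓
C2: sp3 ✓
C3: sp2
C4: sp
C5: sp2
C6: sp2
C7: sp2
C8: sp3 ✓
C9: sp3 ✓
C10: sp2
C11: sp
C12: sp2
C1, C2, C8, C9 → 4 sp3 carbons.

4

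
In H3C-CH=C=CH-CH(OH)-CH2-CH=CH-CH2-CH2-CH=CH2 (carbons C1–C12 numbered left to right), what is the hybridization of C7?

sp2

C7 (3 σ bonds, plus one π bond) has steric number 3: sp2.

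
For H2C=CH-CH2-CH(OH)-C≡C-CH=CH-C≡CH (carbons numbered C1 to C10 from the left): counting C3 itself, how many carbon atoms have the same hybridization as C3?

C3 is sp3 (only σ bonds).
C1: sp2
C2: sp2
C3: sp3 ✓
C4: sp3 ✓
C5: sp
C6: sp
C7: sp2
C8: sp2
C9: sp
C10: sp
2 carbons are sp3.

2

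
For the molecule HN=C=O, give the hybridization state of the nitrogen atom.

The nitrogen atom: 2 σ bonds and 1 lone pair, plus one π bond; 3 regions of electron density → sp2.

sp²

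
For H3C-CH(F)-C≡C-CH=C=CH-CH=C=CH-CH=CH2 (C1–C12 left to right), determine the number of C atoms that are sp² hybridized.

6

C1: sp3
C2: sp3
C3: sp
C4: sp
C5: sp2 ✓
C6: sp
C7: sp2 ✓
C8: sp2 ✓
C9: sp
C10: sp2 ✓
C11: sp2 ✓
C12: sp2 ✓
C5, C7, C8, C10, C11, C12 → 6 sp2 carbons.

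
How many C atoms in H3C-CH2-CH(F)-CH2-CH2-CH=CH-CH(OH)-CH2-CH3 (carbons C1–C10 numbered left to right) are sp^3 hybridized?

C1: sp3 ✓
C2: sp3 ✓
C3: sp3 ✓
C4: sp3 ✓
C5: sp3 ✓
C6: sp2
C7: sp2
C8: sp3 ✓
C9: sp3 ✓
C10: sp3 ✓
C1, C2, C3, C4, C5, C8, C9, C10 → 8 sp3 carbons.

8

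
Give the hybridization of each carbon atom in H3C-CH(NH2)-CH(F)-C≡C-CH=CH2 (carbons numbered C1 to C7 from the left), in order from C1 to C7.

C1 — 4 σ bonds. Steric number 4, so sp3.
C2 has 4 σ bonds: steric number 4 → sp3.
C3 carries 4 σ bonds, giving a steric number of 4, so it is sp3.
C4 is sp: 2 σ bonds, plus two π bonds, 2 electron-density regions.
C5: 2 σ bonds, plus two π bonds — 2 electron domains, sp.
C6 carries 3 σ bonds, plus one π bond, giving a steric number of 3, so it is sp2.
C7 (3 σ bonds, plus one π bond) has steric number 3: sp2.

C1 sp3, C2 sp3, C3 sp3, C4 sp, C5 sp, C6 sp2, C7 sp2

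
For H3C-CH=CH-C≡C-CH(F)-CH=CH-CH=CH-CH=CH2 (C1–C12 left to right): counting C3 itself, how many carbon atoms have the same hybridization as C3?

8

C3 is sp2 (one π bond).
C1: sp3
C2: sp2 ✓
C3: sp2 ✓
C4: sp
C5: sp
C6: sp3
C7: sp2 ✓
C8: sp2 ✓
C9: sp2 ✓
C10: sp2 ✓
C11: sp2 ✓
C12: sp2 ✓
8 carbons are sp2.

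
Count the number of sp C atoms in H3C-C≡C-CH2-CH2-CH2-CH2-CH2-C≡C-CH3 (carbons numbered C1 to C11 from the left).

C1: sp3
C2: sp ✓
C3: sp ✓
C4: sp3
C5: sp3
C6: sp3
C7: sp3
C8: sp3
C9: sp ✓
C10: sp ✓
C11: sp3
C2, C3, C9, C10 → 4 sp carbons.

4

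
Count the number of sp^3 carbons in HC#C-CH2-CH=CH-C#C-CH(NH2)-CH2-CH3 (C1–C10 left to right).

4

C1: sp
C2: sp
C3: sp3 ✓
C4: sp2
C5: sp2
C6: sp
C7: sp
C8: sp3 ✓
C9: sp3 ✓
C10: sp3 ✓
C3, C8, C9, C10 → 4 sp3 carbons.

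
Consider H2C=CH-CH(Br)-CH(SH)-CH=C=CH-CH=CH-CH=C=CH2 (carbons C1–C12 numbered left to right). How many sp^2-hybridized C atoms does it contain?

C1: sp2 ✓
C2: sp2 ✓
C3: sp3
C4: sp3
C5: sp2 ✓
C6: sp
C7: sp2 ✓
C8: sp2 ✓
C9: sp2 ✓
C10: sp2 ✓
C11: sp
C12: sp2 ✓
C1, C2, C5, C7, C8, C9, C10, C12 → 8 sp2 carbons.

8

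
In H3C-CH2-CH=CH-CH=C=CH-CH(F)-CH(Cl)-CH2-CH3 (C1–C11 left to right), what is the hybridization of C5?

sp2

C5 — 3 σ bonds, plus one π bond. Steric number 3, so sp2.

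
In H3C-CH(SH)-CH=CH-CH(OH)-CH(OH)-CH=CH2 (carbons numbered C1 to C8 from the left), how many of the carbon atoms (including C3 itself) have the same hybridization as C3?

4

C3 is sp2 (one π bond).
C1: sp3
C2: sp3
C3: sp2 ✓
C4: sp2 ✓
C5: sp3
C6: sp3
C7: sp2 ✓
C8: sp2 ✓
4 carbons are sp2.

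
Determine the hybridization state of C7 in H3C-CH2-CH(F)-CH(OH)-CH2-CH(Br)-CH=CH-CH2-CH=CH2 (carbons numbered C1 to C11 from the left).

sp2

C7 is sp2: 3 σ bonds, plus one π bond, 3 electron-density regions.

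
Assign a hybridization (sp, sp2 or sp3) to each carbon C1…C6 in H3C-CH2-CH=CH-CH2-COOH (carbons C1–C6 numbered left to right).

C1 is sp3: 4 σ bonds, 4 electron-density regions.
C2 has 4 σ bonds: steric number 4 → sp3.
C3: 3 σ bonds, plus one π bond; 3 regions of electron density → sp2.
C4 (3 σ bonds, plus one π bond) has steric number 3: sp2.
C5: 4 σ bonds; 4 regions of electron density → sp3.
C6 carries 3 σ bonds, plus one π bond, giving a steric number of 3, so it is sp2.

C1 sp3, C2 sp3, C3 sp2, C4 sp2, C5 sp3, C6 sp2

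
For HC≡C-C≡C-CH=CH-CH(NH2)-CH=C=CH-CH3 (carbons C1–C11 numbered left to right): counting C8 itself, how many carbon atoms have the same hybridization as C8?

4

C8 is sp2 (one π bond).
C1: sp
C2: sp
C3: sp
C4: sp
C5: sp2 ✓
C6: sp2 ✓
C7: sp3
C8: sp2 ✓
C9: sp
C10: sp2 ✓
C11: sp3
4 carbons are sp2.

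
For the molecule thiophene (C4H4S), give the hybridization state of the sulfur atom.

sp²

Analogous to furan: one S lone pair in the aromatic π system, S is sp2.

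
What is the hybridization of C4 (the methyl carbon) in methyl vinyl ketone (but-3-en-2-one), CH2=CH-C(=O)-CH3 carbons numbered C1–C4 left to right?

C4 (the methyl carbon) has 4 σ bonds: steric number 4 → sp3.

sp^3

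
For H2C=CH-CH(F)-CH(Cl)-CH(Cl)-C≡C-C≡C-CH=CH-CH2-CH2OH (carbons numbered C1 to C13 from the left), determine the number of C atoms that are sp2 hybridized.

4

C1: sp2 ✓
C2: sp2 ✓
C3: sp3
C4: sp3
C5: sp3
C6: sp
C7: sp
C8: sp
C9: sp
C10: sp2 ✓
C11: sp2 ✓
C12: sp3
C13: sp3
C1, C2, C10, C11 → 4 sp2 carbons.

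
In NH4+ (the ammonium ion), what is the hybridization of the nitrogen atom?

sp³

Four σ bonds, no lone pair → sp3, tetrahedral.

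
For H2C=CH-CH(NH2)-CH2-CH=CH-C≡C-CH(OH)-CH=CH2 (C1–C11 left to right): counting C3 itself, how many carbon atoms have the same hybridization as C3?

C3 is sp3 (only σ bonds).
C1: sp2
C2: sp2
C3: sp3 ✓
C4: sp3 ✓
C5: sp2
C6: sp2
C7: sp
C8: sp
C9: sp3 ✓
C10: sp2
C11: sp2
3 carbons are sp3.

3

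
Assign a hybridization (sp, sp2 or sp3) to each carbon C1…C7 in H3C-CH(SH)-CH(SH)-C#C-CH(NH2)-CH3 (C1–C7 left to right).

C1 sp3, C2 sp3, C3 sp3, C4 sp, C5 sp, C6 sp3, C7 sp3

C1 is sp3: 4 σ bonds, 4 electron-density regions.
C2: 4 σ bonds — 4 electron domains, sp3.
C3: 4 σ bonds — 4 electron domains, sp3.
C4: 2 σ bonds, plus two π bonds — 2 electron domains, sp.
C5: 2 σ bonds, plus two π bonds; 2 regions of electron density → sp.
C6 carries 4 σ bonds, giving a steric number of 4, so it is sp3.
C7 is sp3: 4 σ bonds, 4 electron-density regions.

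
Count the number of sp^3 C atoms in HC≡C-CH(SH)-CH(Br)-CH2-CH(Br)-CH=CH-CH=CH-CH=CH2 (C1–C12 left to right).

C1: sp
C2: sp
C3: sp3 ✓
C4: sp3 ✓
C5: sp3 ✓
C6: sp3 ✓
C7: sp2
C8: sp2
C9: sp2
C10: sp2
C11: sp2
C12: sp2
C3, C4, C5, C6 → 4 sp3 carbons.

4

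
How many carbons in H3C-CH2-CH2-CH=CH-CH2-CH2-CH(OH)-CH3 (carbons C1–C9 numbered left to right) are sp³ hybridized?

C1: sp3 ✓
C2: sp3 ✓
C3: sp3 ✓
C4: sp2
C5: sp2
C6: sp3 ✓
C7: sp3 ✓
C8: sp3 ✓
C9: sp3 ✓
C1, C2, C3, C6, C7, C8, C9 → 7 sp3 carbons.

7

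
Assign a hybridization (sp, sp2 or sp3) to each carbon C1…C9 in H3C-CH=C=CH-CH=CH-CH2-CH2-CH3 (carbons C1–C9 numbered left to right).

C1 sp3, C2 sp2, C3 sp, C4 sp2, C5 sp2, C6 sp2, C7 sp3, C8 sp3, C9 sp3

C1 carries 4 σ bonds, giving a steric number of 4, so it is sp3.
C2 carries 3 σ bonds, plus one π bond, giving a steric number of 3, so it is sp2.
C3 (2 σ bonds, plus two π bonds) has steric number 2: sp.
C4: 3 σ bonds, plus one π bond; 3 regions of electron density → sp2.
C5 has 3 σ bonds, plus one π bond: steric number 3 → sp2.
C6 is sp2: 3 σ bonds, plus one π bond, 3 electron-density regions.
C7 — 4 σ bonds. Steric number 4, so sp3.
C8 has 4 σ bonds: steric number 4 → sp3.
C9 carries 4 σ bonds, giving a steric number of 4, so it is sp3.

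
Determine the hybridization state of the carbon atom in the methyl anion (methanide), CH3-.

sp3

Three σ bonds + one lone pair = steric number 4 → sp3, pyramidal.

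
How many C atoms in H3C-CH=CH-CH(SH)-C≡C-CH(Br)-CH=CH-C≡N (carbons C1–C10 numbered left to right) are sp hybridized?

3

C1: sp3
C2: sp2
C3: sp2
C4: sp3
C5: sp ✓
C6: sp ✓
C7: sp3
C8: sp2
C9: sp2
C10: sp ✓
C5, C6, C10 → 3 sp carbons.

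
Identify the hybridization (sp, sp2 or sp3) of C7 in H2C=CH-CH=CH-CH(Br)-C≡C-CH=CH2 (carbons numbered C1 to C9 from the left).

sp

C7 — 2 σ bonds, plus two π bonds. Steric number 2, so sp.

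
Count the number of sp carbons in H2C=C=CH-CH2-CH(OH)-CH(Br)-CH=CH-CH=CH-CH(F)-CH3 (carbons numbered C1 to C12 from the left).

1

C1: sp2
C2: sp ✓
C3: sp2
C4: sp3
C5: sp3
C6: sp3
C7: sp2
C8: sp2
C9: sp2
C10: sp2
C11: sp3
C12: sp3
C2 → 1 sp carbon.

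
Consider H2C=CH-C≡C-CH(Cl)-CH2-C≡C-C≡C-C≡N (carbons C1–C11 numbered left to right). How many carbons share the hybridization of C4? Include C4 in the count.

C4 is sp (two π bonds).
C1: sp2
C2: sp2
C3: sp ✓
C4: sp ✓
C5: sp3
C6: sp3
C7: sp ✓
C8: sp ✓
C9: sp ✓
C10: sp ✓
C11: sp ✓
7 carbons are sp.

7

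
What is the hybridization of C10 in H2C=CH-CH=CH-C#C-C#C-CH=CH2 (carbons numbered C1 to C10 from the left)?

sp²

C10 — 3 σ bonds, plus one π bond. Steric number 3, so sp2.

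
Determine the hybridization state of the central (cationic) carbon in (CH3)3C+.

Three σ bonds and an empty p orbital; no lone pair → steric number 3 → sp2 and planar.

sp2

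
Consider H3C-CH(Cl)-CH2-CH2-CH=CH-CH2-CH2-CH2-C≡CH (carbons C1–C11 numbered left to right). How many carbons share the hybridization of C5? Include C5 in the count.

2

C5 is sp2 (one π bond).
C1: sp3
C2: sp3
C3: sp3
C4: sp3
C5: sp2 ✓
C6: sp2 ✓
C7: sp3
C8: sp3
C9: sp3
C10: sp
C11: sp
2 carbons are sp2.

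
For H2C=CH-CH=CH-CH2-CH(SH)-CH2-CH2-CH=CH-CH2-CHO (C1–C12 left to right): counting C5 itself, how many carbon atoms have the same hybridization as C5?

C5 is sp3 (only σ bonds).
C1: sp2
C2: sp2
C3: sp2
C4: sp2
C5: sp3 ✓
C6: sp3 ✓
C7: sp3 ✓
C8: sp3 ✓
C9: sp2
C10: sp2
C11: sp3 ✓
C12: sp2
5 carbons are sp3.

5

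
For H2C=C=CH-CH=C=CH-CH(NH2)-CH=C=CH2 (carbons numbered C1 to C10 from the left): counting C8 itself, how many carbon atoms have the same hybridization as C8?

6

C8 is sp2 (one π bond).
C1: sp2 ✓
C2: sp
C3: sp2 ✓
C4: sp2 ✓
C5: sp
C6: sp2 ✓
C7: sp3
C8: sp2 ✓
C9: sp
C10: sp2 ✓
6 carbons are sp2.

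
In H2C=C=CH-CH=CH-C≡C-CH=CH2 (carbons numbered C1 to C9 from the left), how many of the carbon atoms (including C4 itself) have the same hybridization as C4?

6

C4 is sp2 (one π bond).
C1: sp2 ✓
C2: sp
C3: sp2 ✓
C4: sp2 ✓
C5: sp2 ✓
C6: sp
C7: sp
C8: sp2 ✓
C9: sp2 ✓
6 carbons are sp2.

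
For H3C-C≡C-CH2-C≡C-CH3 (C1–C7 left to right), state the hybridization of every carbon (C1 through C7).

C1 — 4 σ bonds. Steric number 4, so sp3.
C2 (2 σ bonds, plus two π bonds) has steric number 2: sp.
C3 is sp: 2 σ bonds, plus two π bonds, 2 electron-density regions.
C4 (4 σ bonds) has steric number 4: sp3.
C5 (2 σ bonds, plus two π bonds) has steric number 2: sp.
C6 — 2 σ bonds, plus two π bonds. Steric number 2, so sp.
C7 — 4 σ bonds. Steric number 4, so sp3.

C1 sp3, C2 sp, C3 sp, C4 sp3, C5 sp, C6 sp, C7 sp3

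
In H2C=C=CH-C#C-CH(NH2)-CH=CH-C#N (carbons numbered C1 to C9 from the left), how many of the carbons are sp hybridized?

4

C1: sp2
C2: sp ✓
C3: sp2
C4: sp ✓
C5: sp ✓
C6: sp3
C7: sp2
C8: sp2
C9: sp ✓
C2, C4, C5, C9 → 4 sp carbons.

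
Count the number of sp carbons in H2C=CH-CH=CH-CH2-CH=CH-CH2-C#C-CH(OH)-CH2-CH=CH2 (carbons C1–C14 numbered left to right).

2

C1: sp2
C2: sp2
C3: sp2
C4: sp2
C5: sp3
C6: sp2
C7: sp2
C8: sp3
C9: sp ✓
C10: sp ✓
C11: sp3
C12: sp3
C13: sp2
C14: sp2
C9, C10 → 2 sp carbons.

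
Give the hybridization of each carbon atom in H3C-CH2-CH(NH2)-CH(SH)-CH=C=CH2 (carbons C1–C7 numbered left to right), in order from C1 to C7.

C1 sp3, C2 sp3, C3 sp3, C4 sp3, C5 sp2, C6 sp, C7 sp2

C1 carries 4 σ bonds, giving a steric number of 4, so it is sp3.
C2: 4 σ bonds; 4 regions of electron density → sp3.
C3 carries 4 σ bonds, giving a steric number of 4, so it is sp3.
C4: 4 σ bonds — 4 electron domains, sp3.
C5 (3 σ bonds, plus one π bond) has steric number 3: sp2.
C6: 2 σ bonds, plus two π bonds — 2 electron domains, sp.
C7 — 3 σ bonds, plus one π bond. Steric number 3, so sp2.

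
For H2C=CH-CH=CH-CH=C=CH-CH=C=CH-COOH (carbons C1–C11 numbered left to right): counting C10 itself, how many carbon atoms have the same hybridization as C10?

C10 is sp2 (one π bond).
C1: sp2 ✓
C2: sp2 ✓
C3: sp2 ✓
C4: sp2 ✓
C5: sp2 ✓
C6: sp
C7: sp2 ✓
C8: sp2 ✓
C9: sp
C10: sp2 ✓
C11: sp2 ✓
9 carbons are sp2.

9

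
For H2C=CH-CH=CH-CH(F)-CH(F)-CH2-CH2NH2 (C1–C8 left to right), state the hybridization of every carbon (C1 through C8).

C1 sp2, C2 sp2, C3 sp2, C4 sp2, C5 sp3, C6 sp3, C7 sp3, C8 sp3

C1 is sp2: 3 σ bonds, plus one π bond, 3 electron-density regions.
C2 carries 3 σ bonds, plus one π bond, giving a steric number of 3, so it is sp2.
C3 — 3 σ bonds, plus one π bond. Steric number 3, so sp2.
C4 carries 3 σ bonds, plus one π bond, giving a steric number of 3, so it is sp2.
C5 is sp3: 4 σ bonds, 4 electron-density regions.
C6 has 4 σ bonds: steric number 4 → sp3.
C7 (4 σ bonds) has steric number 4: sp3.
C8: 4 σ bonds; 4 regions of electron density → sp3.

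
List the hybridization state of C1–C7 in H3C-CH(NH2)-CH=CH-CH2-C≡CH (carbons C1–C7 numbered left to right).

C1 sp3, C2 sp3, C3 sp2, C4 sp2, C5 sp3, C6 sp, C7 sp

C1 (4 σ bonds) has steric number 4: sp3.
C2 has 4 σ bonds: steric number 4 → sp3.
C3 is sp2: 3 σ bonds, plus one π bond, 3 electron-density regions.
C4 carries 3 σ bonds, plus one π bond, giving a steric number of 3, so it is sp2.
C5 is sp3: 4 σ bonds, 4 electron-density regions.
C6: 2 σ bonds, plus two π bonds; 2 regions of electron density → sp.
C7 has 2 σ bonds, plus two π bonds: steric number 2 → sp.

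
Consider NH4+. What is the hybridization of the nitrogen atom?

sp^3

Four σ bonds, no lone pair → sp3, tetrahedral.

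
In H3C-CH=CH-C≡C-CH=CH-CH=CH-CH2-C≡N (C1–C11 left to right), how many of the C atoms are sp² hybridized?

6

C1: sp3
C2: sp2 ✓
C3: sp2 ✓
C4: sp
C5: sp
C6: sp2 ✓
C7: sp2 ✓
C8: sp2 ✓
C9: sp2 ✓
C10: sp3
C11: sp
C2, C3, C6, C7, C8, C9 → 6 sp2 carbons.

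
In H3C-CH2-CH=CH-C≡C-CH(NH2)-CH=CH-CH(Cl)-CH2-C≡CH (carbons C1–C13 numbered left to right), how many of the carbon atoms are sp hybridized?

C1: sp3
C2: sp3
C3: sp2
C4: sp2
C5: sp ✓
C6: sp ✓
C7: sp3
C8: sp2
C9: sp2
C10: sp3
C11: sp3
C12: sp ✓
C13: sp ✓
C5, C6, C12, C13 → 4 sp carbons.

4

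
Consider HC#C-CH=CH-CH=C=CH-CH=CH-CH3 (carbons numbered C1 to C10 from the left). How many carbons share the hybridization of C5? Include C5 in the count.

C5 is sp2 (one π bond).
C1: sp
C2: sp
C3: sp2 ✓
C4: sp2 ✓
C5: sp2 ✓
C6: sp
C7: sp2 ✓
C8: sp2 ✓
C9: sp2 ✓
C10: sp3
6 carbons are sp2.

6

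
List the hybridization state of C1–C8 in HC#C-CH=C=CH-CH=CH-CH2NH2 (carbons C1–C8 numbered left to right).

C1 sp, C2 sp, C3 sp2, C4 sp, C5 sp2, C6 sp2, C7 sp2, C8 sp3

C1 — 2 σ bonds, plus two π bonds. Steric number 2, so sp.
C2 — 2 σ bonds, plus two π bonds. Steric number 2, so sp.
C3 (3 σ bonds, plus one π bond) has steric number 3: sp2.
C4: 2 σ bonds, plus two π bonds — 2 electron domains, sp.
C5 — 3 σ bonds, plus one π bond. Steric number 3, so sp2.
C6 carries 3 σ bonds, plus one π bond, giving a steric number of 3, so it is sp2.
C7 carries 3 σ bonds, plus one π bond, giving a steric number of 3, so it is sp2.
C8: 4 σ bonds — 4 electron domains, sp3.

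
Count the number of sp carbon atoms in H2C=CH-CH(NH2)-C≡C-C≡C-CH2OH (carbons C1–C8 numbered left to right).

C1: sp2
C2: sp2
C3: sp3
C4: sp ✓
C5: sp ✓
C6: sp ✓
C7: sp ✓
C8: sp3
C4, C5, C6, C7 → 4 sp carbons.

4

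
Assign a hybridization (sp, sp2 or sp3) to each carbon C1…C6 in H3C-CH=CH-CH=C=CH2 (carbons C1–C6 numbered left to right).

C1 sp3, C2 sp2, C3 sp2, C4 sp2, C5 sp, C6 sp2

C1 is sp3: 4 σ bonds, 4 electron-density regions.
C2 — 3 σ bonds, plus one π bond. Steric number 3, so sp2.
C3 carries 3 σ bonds, plus one π bond, giving a steric number of 3, so it is sp2.
C4: 3 σ bonds, plus one π bond; 3 regions of electron density → sp2.
C5 (2 σ bonds, plus two π bonds) has steric number 2: sp.
C6 is sp2: 3 σ bonds, plus one π bond, 3 electron-density regions.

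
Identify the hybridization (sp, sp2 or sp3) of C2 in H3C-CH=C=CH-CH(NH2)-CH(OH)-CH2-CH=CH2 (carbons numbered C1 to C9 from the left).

sp2

C2 (3 σ bonds, plus one π bond) has steric number 3: sp2.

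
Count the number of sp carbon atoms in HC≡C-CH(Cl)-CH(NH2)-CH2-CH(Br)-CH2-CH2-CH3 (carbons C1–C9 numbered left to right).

C1: sp ✓
C2: sp ✓
C3: sp3
C4: sp3
C5: sp3
C6: sp3
C7: sp3
C8: sp3
C9: sp3
C1, C2 → 2 sp carbons.

2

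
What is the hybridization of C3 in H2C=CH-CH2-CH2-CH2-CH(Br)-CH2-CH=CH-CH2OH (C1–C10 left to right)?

C3 — 4 σ bonds. Steric number 4, so sp3.

sp^3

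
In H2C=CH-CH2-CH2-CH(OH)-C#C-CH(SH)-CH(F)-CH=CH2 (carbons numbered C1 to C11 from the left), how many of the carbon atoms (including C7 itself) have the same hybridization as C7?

2

C7 is sp (two π bonds).
C1: sp2
C2: sp2
C3: sp3
C4: sp3
C5: sp3
C6: sp ✓
C7: sp ✓
C8: sp3
C9: sp3
C10: sp2
C11: sp2
2 carbons are sp.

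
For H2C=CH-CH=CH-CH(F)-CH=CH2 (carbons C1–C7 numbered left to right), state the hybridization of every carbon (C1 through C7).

C1 sp2, C2 sp2, C3 sp2, C4 sp2, C5 sp3, C6 sp2, C7 sp2

C1: 3 σ bonds, plus one π bond — 3 electron domains, sp2.
C2 has 3 σ bonds, plus one π bond: steric number 3 → sp2.
C3 — 3 σ bonds, plus one π bond. Steric number 3, so sp2.
C4 (3 σ bonds, plus one π bond) has steric number 3: sp2.
C5 — 4 σ bonds. Steric number 4, so sp3.
C6 is sp2: 3 σ bonds, plus one π bond, 3 electron-density regions.
C7: 3 σ bonds, plus one π bond; 3 regions of electron density → sp2.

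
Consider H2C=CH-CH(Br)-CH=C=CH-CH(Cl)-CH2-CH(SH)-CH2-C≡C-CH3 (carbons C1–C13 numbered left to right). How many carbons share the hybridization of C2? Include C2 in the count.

C2 is sp2 (one π bond).
C1: sp2 ✓
C2: sp2 ✓
C3: sp3
C4: sp2 ✓
C5: sp
C6: sp2 ✓
C7: sp3
C8: sp3
C9: sp3
C10: sp3
C11: sp
C12: sp
C13: sp3
4 carbons are sp2.

4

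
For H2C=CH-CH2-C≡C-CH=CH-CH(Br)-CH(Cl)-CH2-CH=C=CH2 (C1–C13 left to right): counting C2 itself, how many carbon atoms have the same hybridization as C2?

6

C2 is sp2 (one π bond).
C1: sp2 ✓
C2: sp2 ✓
C3: sp3
C4: sp
C5: sp
C6: sp2 ✓
C7: sp2 ✓
C8: sp3
C9: sp3
C10: sp3
C11: sp2 ✓
C12: sp
C13: sp2 ✓
6 carbons are sp2.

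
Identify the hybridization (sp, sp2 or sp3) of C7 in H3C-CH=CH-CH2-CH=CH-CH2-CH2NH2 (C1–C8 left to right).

sp3

C7 (4 σ bonds) has steric number 4: sp3.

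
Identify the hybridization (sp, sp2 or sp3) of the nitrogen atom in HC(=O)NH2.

Amide resonance delocalises the N lone pair; N is planar sp2.

sp^2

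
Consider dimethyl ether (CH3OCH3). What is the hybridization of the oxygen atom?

Two σ bonds + two lone pairs = steric number 4 → sp3.

sp3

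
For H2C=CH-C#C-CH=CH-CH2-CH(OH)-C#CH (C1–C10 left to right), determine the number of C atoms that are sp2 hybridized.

C1: sp2 ✓
C2: sp2 ✓
C3: sp
C4: sp
C5: sp2 ✓
C6: sp2 ✓
C7: sp3
C8: sp3
C9: sp
C10: sp
C1, C2, C5, C6 → 4 sp2 carbons.

4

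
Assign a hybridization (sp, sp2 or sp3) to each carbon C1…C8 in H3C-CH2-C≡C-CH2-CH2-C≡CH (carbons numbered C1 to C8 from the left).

C1 is sp3: 4 σ bonds, 4 electron-density regions.
C2 carries 4 σ bonds, giving a steric number of 4, so it is sp3.
C3 — 2 σ bonds, plus two π bonds. Steric number 2, so sp.
C4: 2 σ bonds, plus two π bonds; 2 regions of electron density → sp.
C5: 4 σ bonds; 4 regions of electron density → sp3.
C6 is sp3: 4 σ bonds, 4 electron-density regions.
C7 has 2 σ bonds, plus two π bonds: steric number 2 → sp.
C8: 2 σ bonds, plus two π bonds; 2 regions of electron density → sp.

C1 sp3, C2 sp3, C3 sp, C4 sp, C5 sp3, C6 sp3, C7 sp, C8 sp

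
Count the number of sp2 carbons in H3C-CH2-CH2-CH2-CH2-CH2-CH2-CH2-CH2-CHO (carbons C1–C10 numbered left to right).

1

C1: sp3
C2: sp3
C3: sp3
C4: sp3
C5: sp3
C6: sp3
C7: sp3
C8: sp3
C9: sp3
C10: sp2 ✓
C10 → 1 sp2 carbon.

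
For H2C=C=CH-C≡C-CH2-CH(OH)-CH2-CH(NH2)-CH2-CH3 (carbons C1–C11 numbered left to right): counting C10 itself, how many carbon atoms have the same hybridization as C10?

C10 is sp3 (only σ bonds).
C1: sp2
C2: sp
C3: sp2
C4: sp
C5: sp
C6: sp3 ✓
C7: sp3 ✓
C8: sp3 ✓
C9: sp3 ✓
C10: sp3 ✓
C11: sp3 ✓
6 carbons are sp3.

6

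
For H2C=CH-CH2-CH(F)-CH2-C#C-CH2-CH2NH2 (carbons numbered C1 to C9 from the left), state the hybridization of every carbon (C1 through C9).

C1 has 3 σ bonds, plus one π bond: steric number 3 → sp2.
C2 (3 σ bonds, plus one π bond) has steric number 3: sp2.
C3: 4 σ bonds; 4 regions of electron density → sp3.
C4 (4 σ bonds) has steric number 4: sp3.
C5 is sp3: 4 σ bonds, 4 electron-density regions.
C6 carries 2 σ bonds, plus two π bonds, giving a steric number of 2, so it is sp.
C7: 2 σ bonds, plus two π bonds — 2 electron domains, sp.
C8 is sp3: 4 σ bonds, 4 electron-density regions.
C9: 4 σ bonds; 4 regions of electron density → sp3.

C1 sp2, C2 sp2, C3 sp3, C4 sp3, C5 sp3, C6 sp, C7 sp, C8 sp3, C9 sp3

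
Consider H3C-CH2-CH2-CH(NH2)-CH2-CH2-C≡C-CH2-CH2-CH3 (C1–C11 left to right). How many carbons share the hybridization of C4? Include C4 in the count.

9

C4 is sp3 (only σ bonds).
C1: sp3 ✓
C2: sp3 ✓
C3: sp3 ✓
C4: sp3 ✓
C5: sp3 ✓
C6: sp3 ✓
C7: sp
C8: sp
C9: sp3 ✓
C10: sp3 ✓
C11: sp3 ✓
9 carbons are sp3.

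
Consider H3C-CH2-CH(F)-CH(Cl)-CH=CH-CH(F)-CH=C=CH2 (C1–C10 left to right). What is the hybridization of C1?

C1 has 4 σ bonds: steric number 4 → sp3.

sp^3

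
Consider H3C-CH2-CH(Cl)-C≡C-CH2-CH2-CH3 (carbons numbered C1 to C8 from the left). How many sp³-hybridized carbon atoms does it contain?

C1: sp3 ✓
C2: sp3 ✓
C3: sp3 ✓
C4: sp
C5: sp
C6: sp3 ✓
C7: sp3 ✓
C8: sp3 ✓
C1, C2, C3, C6, C7, C8 → 6 sp3 carbons.

6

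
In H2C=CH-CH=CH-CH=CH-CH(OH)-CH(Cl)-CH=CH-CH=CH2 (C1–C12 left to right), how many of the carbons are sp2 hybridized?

10

C1: sp2 ✓
C2: sp2 ✓
C3: sp2 ✓
C4: sp2 ✓
C5: sp2 ✓
C6: sp2 ✓
C7: sp3
C8: sp3
C9: sp2 ✓
C10: sp2 ✓
C11: sp2 ✓
C12: sp2 ✓
C1, C2, C3, C4, C5, C6, C9, C10, C11, C12 → 10 sp2 carbons.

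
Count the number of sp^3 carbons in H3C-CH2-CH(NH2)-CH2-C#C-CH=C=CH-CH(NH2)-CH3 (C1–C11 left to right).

C1: sp3 ✓
C2: sp3 ✓
C3: sp3 ✓
C4: sp3 ✓
C5: sp
C6: sp
C7: sp2
C8: sp
C9: sp2
C10: sp3 ✓
C11: sp3 ✓
C1, C2, C3, C4, C10, C11 → 6 sp3 carbons.

6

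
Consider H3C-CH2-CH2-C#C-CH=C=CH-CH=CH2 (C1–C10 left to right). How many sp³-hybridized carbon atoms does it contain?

C1: sp3 ✓
C2: sp3 ✓
C3: sp3 ✓
C4: sp
C5: sp
C6: sp2
C7: sp
C8: sp2
C9: sp2
C10: sp2
C1, C2, C3 → 3 sp3 carbons.

3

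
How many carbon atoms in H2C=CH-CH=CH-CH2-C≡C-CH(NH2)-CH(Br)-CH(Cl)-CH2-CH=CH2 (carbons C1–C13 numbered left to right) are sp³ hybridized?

C1: sp2
C2: sp2
C3: sp2
C4: sp2
C5: sp3 ✓
C6: sp
C7: sp
C8: sp3 ✓
C9: sp3 ✓
C10: sp3 ✓
C11: sp3 ✓
C12: sp2
C13: sp2
C5, C8, C9, C10, C11 → 5 sp3 carbons.

5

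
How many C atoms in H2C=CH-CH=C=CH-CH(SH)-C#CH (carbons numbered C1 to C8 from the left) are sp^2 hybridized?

C1: sp2 ✓
C2: sp2 ✓
C3: sp2 ✓
C4: sp
C5: sp2 ✓
C6: sp3
C7: sp
C8: sp
C1, C2, C3, C5 → 4 sp2 carbons.

4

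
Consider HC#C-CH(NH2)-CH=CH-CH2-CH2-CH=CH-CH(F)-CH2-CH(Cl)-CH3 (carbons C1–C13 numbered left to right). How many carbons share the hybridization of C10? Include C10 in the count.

7

C10 is sp3 (only σ bonds).
C1: sp
C2: sp
C3: sp3 ✓
C4: sp2
C5: sp2
C6: sp3 ✓
C7: sp3 ✓
C8: sp2
C9: sp2
C10: sp3 ✓
C11: sp3 ✓
C12: sp3 ✓
C13: sp3 ✓
7 carbons are sp3.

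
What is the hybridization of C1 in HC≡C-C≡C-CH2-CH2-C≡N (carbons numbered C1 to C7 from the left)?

C1 is sp: 2 σ bonds, plus two π bonds, 2 electron-density regions.

sp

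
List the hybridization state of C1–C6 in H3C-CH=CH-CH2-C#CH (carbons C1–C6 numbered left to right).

C1: 4 σ bonds; 4 regions of electron density → sp3.
C2 — 3 σ bonds, plus one π bond. Steric number 3, so sp2.
C3: 3 σ bonds, plus one π bond — 3 electron domains, sp2.
C4: 4 σ bonds — 4 electron domains, sp3.
C5 is sp: 2 σ bonds, plus two π bonds, 2 electron-density regions.
C6 carries 2 σ bonds, plus two π bonds, giving a steric number of 2, so it is sp.

C1 sp3, C2 sp2, C3 sp2, C4 sp3, C5 sp, C6 sp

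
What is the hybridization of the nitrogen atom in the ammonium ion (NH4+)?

Four σ bonds, no lone pair → sp3, tetrahedral.

sp³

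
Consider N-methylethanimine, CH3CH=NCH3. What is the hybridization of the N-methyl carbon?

The N-methyl carbon (4 σ bonds) has steric number 4: sp3.

sp^3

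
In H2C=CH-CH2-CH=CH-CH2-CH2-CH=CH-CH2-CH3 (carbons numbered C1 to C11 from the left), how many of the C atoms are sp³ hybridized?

C1: sp2
C2: sp2
C3: sp3 ✓
C4: sp2
C5: sp2
C6: sp3 ✓
C7: sp3 ✓
C8: sp2
C9: sp2
C10: sp3 ✓
C11: sp3 ✓
C3, C6, C7, C10, C11 → 5 sp3 carbons.

5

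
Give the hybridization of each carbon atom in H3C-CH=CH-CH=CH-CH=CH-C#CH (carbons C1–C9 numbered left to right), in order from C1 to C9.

C1 sp3, C2 sp2, C3 sp2, C4 sp2, C5 sp2, C6 sp2, C7 sp2, C8 sp, C9 sp

C1: 4 σ bonds; 4 regions of electron density → sp3.
C2: 3 σ bonds, plus one π bond; 3 regions of electron density → sp2.
C3 carries 3 σ bonds, plus one π bond, giving a steric number of 3, so it is sp2.
C4 is sp2: 3 σ bonds, plus one π bond, 3 electron-density regions.
C5 is sp2: 3 σ bonds, plus one π bond, 3 electron-density regions.
C6 — 3 σ bonds, plus one π bond. Steric number 3, so sp2.
C7 is sp2: 3 σ bonds, plus one π bond, 3 electron-density regions.
C8 — 2 σ bonds, plus two π bonds. Steric number 2, so sp.
C9 — 2 σ bonds, plus two π bonds. Steric number 2, so sp.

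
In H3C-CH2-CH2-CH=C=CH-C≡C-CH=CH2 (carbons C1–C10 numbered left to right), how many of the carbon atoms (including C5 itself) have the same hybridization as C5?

C5 is sp (two π bonds).
C1: sp3
C2: sp3
C3: sp3
C4: sp2
C5: sp ✓
C6: sp2
C7: sp ✓
C8: sp ✓
C9: sp2
C10: sp2
3 carbons are sp.

3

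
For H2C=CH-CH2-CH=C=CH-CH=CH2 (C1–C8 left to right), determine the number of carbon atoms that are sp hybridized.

1

C1: sp2
C2: sp2
C3: sp3
C4: sp2
C5: sp ✓
C6: sp2
C7: sp2
C8: sp2
C5 → 1 sp carbon.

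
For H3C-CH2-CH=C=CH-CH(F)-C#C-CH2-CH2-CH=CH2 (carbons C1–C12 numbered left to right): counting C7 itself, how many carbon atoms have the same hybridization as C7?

3

C7 is sp (two π bonds).
C1: sp3
C2: sp3
C3: sp2
C4: sp ✓
C5: sp2
C6: sp3
C7: sp ✓
C8: sp ✓
C9: sp3
C10: sp3
C11: sp2
C12: sp2
3 carbons are sp.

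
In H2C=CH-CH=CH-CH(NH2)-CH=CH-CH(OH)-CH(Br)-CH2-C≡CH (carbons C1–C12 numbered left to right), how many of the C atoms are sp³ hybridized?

C1: sp2
C2: sp2
C3: sp2
C4: sp2
C5: sp3 ✓
C6: sp2
C7: sp2
C8: sp3 ✓
C9: sp3 ✓
C10: sp3 ✓
C11: sp
C12: sp
C5, C8, C9, C10 → 4 sp3 carbons.

4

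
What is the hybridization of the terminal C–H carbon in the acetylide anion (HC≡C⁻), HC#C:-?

sp

The terminal C–H carbon — 2 σ bonds, plus two π bonds. Steric number 2, so sp.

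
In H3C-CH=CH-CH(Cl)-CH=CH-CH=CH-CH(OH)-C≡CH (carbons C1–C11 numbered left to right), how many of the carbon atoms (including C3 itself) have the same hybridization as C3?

6

C3 is sp2 (one π bond).
C1: sp3
C2: sp2 ✓
C3: sp2 ✓
C4: sp3
C5: sp2 ✓
C6: sp2 ✓
C7: sp2 ✓
C8: sp2 ✓
C9: sp3
C10: sp
C11: sp
6 carbons are sp2.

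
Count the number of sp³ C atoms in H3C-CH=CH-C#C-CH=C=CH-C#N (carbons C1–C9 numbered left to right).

C1: sp3 ✓
C2: sp2
C3: sp2
C4: sp
C5: sp
C6: sp2
C7: sp
C8: sp2
C9: sp
C1 → 1 sp3 carbon.

1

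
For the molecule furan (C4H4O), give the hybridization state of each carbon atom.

Each carbon atom is sp2: 3 σ bonds, plus one π bond, 3 electron-density regions.

sp^2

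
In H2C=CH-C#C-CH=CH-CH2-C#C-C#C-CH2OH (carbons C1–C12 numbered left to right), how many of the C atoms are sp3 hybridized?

2

C1: sp2
C2: sp2
C3: sp
C4: sp
C5: sp2
C6: sp2
C7: sp3 ✓
C8: sp
C9: sp
C10: sp
C11: sp
C12: sp3 ✓
C7, C12 → 2 sp3 carbons.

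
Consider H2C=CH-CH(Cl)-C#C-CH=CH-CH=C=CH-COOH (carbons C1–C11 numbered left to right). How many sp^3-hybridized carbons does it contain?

1

C1: sp2
C2: sp2
C3: sp3 ✓
C4: sp
C5: sp
C6: sp2
C7: sp2
C8: sp2
C9: sp
C10: sp2
C11: sp2
C3 → 1 sp3 carbon.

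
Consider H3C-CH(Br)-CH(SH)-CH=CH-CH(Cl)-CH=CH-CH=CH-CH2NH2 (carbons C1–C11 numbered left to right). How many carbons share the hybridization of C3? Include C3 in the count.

5

C3 is sp3 (only σ bonds).
C1: sp3 ✓
C2: sp3 ✓
C3: sp3 ✓
C4: sp2
C5: sp2
C6: sp3 ✓
C7: sp2
C8: sp2
C9: sp2
C10: sp2
C11: sp3 ✓
5 carbons are sp3.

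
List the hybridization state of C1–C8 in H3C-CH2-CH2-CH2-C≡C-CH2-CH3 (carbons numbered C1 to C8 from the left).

C1 is sp3: 4 σ bonds, 4 electron-density regions.
C2 (4 σ bonds) has steric number 4: sp3.
C3 is sp3: 4 σ bonds, 4 electron-density regions.
C4: 4 σ bonds; 4 regions of electron density → sp3.
C5 carries 2 σ bonds, plus two π bonds, giving a steric number of 2, so it is sp.
C6 carries 2 σ bonds, plus two π bonds, giving a steric number of 2, so it is sp.
C7 — 4 σ bonds. Steric number 4, so sp3.
C8 has 4 σ bonds: steric number 4 → sp3.

C1 sp3, C2 sp3, C3 sp3, C4 sp3, C5 sp, C6 sp, C7 sp3, C8 sp3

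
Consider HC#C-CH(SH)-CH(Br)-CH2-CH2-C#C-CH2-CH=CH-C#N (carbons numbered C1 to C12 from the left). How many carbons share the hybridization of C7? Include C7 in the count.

5

C7 is sp (two π bonds).
C1: sp ✓
C2: sp ✓
C3: sp3
C4: sp3
C5: sp3
C6: sp3
C7: sp ✓
C8: sp ✓
C9: sp3
C10: sp2
C11: sp2
C12: sp ✓
5 carbons are sp.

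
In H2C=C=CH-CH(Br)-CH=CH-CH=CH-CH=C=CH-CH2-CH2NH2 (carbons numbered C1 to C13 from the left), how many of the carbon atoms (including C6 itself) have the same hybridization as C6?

8

C6 is sp2 (one π bond).
C1: sp2 ✓
C2: sp
C3: sp2 ✓
C4: sp3
C5: sp2 ✓
C6: sp2 ✓
C7: sp2 ✓
C8: sp2 ✓
C9: sp2 ✓
C10: sp
C11: sp2 ✓
C12: sp3
C13: sp3
8 carbons are sp2.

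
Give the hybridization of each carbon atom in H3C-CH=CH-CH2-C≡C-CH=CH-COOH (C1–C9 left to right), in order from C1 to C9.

C1 is sp3: 4 σ bonds, 4 electron-density regions.
C2 has 3 σ bonds, plus one π bond: steric number 3 → sp2.
C3 (3 σ bonds, plus one π bond) has steric number 3: sp2.
C4: 4 σ bonds — 4 electron domains, sp3.
C5 is sp: 2 σ bonds, plus two π bonds, 2 electron-density regions.
C6 carries 2 σ bonds, plus two π bonds, giving a steric number of 2, so it is sp.
C7 is sp2: 3 σ bonds, plus one π bond, 3 electron-density regions.
C8 has 3 σ bonds, plus one π bond: steric number 3 → sp2.
C9: 3 σ bonds, plus one π bond; 3 regions of electron density → sp2.

C1 sp3, C2 sp2, C3 sp2, C4 sp3, C5 sp, C6 sp, C7 sp2, C8 sp2, C9 sp2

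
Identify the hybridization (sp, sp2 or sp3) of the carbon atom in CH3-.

Three σ bonds + one lone pair = steric number 4 → sp3, pyramidal.

sp^3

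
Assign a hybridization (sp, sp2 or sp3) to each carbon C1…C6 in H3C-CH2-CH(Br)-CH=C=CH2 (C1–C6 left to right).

C1 sp3, C2 sp3, C3 sp3, C4 sp2, C5 sp, C6 sp2

C1 has 4 σ bonds: steric number 4 → sp3.
C2 is sp3: 4 σ bonds, 4 electron-density regions.
C3 (4 σ bonds) has steric number 4: sp3.
C4: 3 σ bonds, plus one π bond — 3 electron domains, sp2.
C5 (2 σ bonds, plus two π bonds) has steric number 2: sp.
C6: 3 σ bonds, plus one π bond — 3 electron domains, sp2.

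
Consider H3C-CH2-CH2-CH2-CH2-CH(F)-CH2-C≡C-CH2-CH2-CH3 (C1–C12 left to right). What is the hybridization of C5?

sp^3

C5: 4 σ bonds; 4 regions of electron density → sp3.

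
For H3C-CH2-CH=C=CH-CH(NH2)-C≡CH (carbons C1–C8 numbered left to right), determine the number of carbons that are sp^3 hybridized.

3

C1: sp3 ✓
C2: sp3 ✓
C3: sp2
C4: sp
C5: sp2
C6: sp3 ✓
C7: sp
C8: sp
C1, C2, C6 → 3 sp3 carbons.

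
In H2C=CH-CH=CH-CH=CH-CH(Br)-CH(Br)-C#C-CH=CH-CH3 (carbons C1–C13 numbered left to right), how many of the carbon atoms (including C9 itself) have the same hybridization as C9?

C9 is sp (two π bonds).
C1: sp2
C2: sp2
C3: sp2
C4: sp2
C5: sp2
C6: sp2
C7: sp3
C8: sp3
C9: sp ✓
C10: sp ✓
C11: sp2
C12: sp2
C13: sp3
2 carbons are sp.

2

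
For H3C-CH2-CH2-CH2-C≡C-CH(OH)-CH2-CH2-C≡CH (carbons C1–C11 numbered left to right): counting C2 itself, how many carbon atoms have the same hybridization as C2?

7

C2 is sp3 (only σ bonds).
C1: sp3 ✓
C2: sp3 ✓
C3: sp3 ✓
C4: sp3 ✓
C5: sp
C6: sp
C7: sp3 ✓
C8: sp3 ✓
C9: sp3 ✓
C10: sp
C11: sp
7 carbons are sp3.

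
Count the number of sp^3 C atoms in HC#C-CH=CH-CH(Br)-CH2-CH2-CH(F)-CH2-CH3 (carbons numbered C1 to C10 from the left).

6

C1: sp
C2: sp
C3: sp2
C4: sp2
C5: sp3 ✓
C6: sp3 ✓
C7: sp3 ✓
C8: sp3 ✓
C9: sp3 ✓
C10: sp3 ✓
C5, C6, C7, C8, C9, C10 → 6 sp3 carbons.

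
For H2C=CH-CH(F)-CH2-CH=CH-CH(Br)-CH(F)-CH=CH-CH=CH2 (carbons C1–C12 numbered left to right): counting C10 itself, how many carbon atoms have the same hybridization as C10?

C10 is sp2 (one π bond).
C1: sp2 ✓
C2: sp2 ✓
C3: sp3
C4: sp3
C5: sp2 ✓
C6: sp2 ✓
C7: sp3
C8: sp3
C9: sp2 ✓
C10: sp2 ✓
C11: sp2 ✓
C12: sp2 ✓
8 carbons are sp2.

8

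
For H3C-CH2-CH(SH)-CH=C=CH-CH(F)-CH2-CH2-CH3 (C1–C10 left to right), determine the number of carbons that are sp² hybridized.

C1: sp3
C2: sp3
C3: sp3
C4: sp2 ✓
C5: sp
C6: sp2 ✓
C7: sp3
C8: sp3
C9: sp3
C10: sp3
C4, C6 → 2 sp2 carbons.

2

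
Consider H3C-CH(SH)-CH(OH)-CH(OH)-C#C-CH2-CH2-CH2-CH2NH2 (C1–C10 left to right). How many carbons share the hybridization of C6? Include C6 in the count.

C6 is sp (two π bonds).
C1: sp3
C2: sp3
C3: sp3
C4: sp3
C5: sp ✓
C6: sp ✓
C7: sp3
C8: sp3
C9: sp3
C10: sp3
2 carbons are sp.

2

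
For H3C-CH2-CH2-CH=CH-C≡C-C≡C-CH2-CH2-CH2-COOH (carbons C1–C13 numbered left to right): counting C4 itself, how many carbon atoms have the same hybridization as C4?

3

C4 is sp2 (one π bond).
C1: sp3
C2: sp3
C3: sp3
C4: sp2 ✓
C5: sp2 ✓
C6: sp
C7: sp
C8: sp
C9: sp
C10: sp3
C11: sp3
C12: sp3
C13: sp2 ✓
3 carbons are sp2.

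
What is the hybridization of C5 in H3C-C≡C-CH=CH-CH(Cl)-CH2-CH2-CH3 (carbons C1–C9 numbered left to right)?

C5 (3 σ bonds, plus one π bond) has steric number 3: sp2.

sp2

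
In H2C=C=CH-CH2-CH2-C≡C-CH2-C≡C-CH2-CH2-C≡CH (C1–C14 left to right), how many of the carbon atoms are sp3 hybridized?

C1: sp2
C2: sp
C3: sp2
C4: sp3 ✓
C5: sp3 ✓
C6: sp
C7: sp
C8: sp3 ✓
C9: sp
C10: sp
C11: sp3 ✓
C12: sp3 ✓
C13: sp
C14: sp
C4, C5, C8, C11, C12 → 5 sp3 carbons.

5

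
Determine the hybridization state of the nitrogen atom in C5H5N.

sp2

N has two σ bonds and one lone pair in the ring plane (steric number 3 → sp2); its p orbital contributes one electron to the aromatic π system via the C=N double bond.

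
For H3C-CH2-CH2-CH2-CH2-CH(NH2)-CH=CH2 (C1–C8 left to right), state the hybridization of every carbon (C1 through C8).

C1 sp3, C2 sp3, C3 sp3, C4 sp3, C5 sp3, C6 sp3, C7 sp2, C8 sp2

C1 carries 4 σ bonds, giving a steric number of 4, so it is sp3.
C2 carries 4 σ bonds, giving a steric number of 4, so it is sp3.
C3 carries 4 σ bonds, giving a steric number of 4, so it is sp3.
C4 (4 σ bonds) has steric number 4: sp3.
C5: 4 σ bonds; 4 regions of electron density → sp3.
C6 is sp3: 4 σ bonds, 4 electron-density regions.
C7 has 3 σ bonds, plus one π bond: steric number 3 → sp2.
C8 (3 σ bonds, plus one π bond) has steric number 3: sp2.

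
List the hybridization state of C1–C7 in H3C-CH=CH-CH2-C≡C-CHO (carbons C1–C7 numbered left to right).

C1 (4 σ bonds) has steric number 4: sp3.
C2 — 3 σ bonds, plus one π bond. Steric number 3, so sp2.
C3 has 3 σ bonds, plus one π bond: steric number 3 → sp2.
C4 — 4 σ bonds. Steric number 4, so sp3.
C5 — 2 σ bonds, plus two π bonds. Steric number 2, so sp.
C6 (2 σ bonds, plus two π bonds) has steric number 2: sp.
C7 (3 σ bonds, plus one π bond) has steric number 3: sp2.

C1 sp3, C2 sp2, C3 sp2, C4 sp3, C5 sp, C6 sp, C7 sp2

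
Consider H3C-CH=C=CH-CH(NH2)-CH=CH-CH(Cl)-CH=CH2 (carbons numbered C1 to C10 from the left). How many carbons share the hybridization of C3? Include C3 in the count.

1

C3 is sp (two π bonds).
C1: sp3
C2: sp2
C3: sp ✓
C4: sp2
C5: sp3
C6: sp2
C7: sp2
C8: sp3
C9: sp2
C10: sp2
1 carbon is sp.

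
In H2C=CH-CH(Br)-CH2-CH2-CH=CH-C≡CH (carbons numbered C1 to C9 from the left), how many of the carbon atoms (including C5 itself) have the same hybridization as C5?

C5 is sp3 (only σ bonds).
C1: sp2
C2: sp2
C3: sp3 ✓
C4: sp3 ✓
C5: sp3 ✓
C6: sp2
C7: sp2
C8: sp
C9: sp
3 carbons are sp3.

3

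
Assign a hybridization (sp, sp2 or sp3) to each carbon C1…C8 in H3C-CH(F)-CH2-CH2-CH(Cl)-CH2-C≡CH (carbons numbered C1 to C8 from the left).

C1 is sp3: 4 σ bonds, 4 electron-density regions.
C2 (4 σ bonds) has steric number 4: sp3.
C3 — 4 σ bonds. Steric number 4, so sp3.
C4 — 4 σ bonds. Steric number 4, so sp3.
C5 carries 4 σ bonds, giving a steric number of 4, so it is sp3.
C6: 4 σ bonds; 4 regions of electron density → sp3.
C7 (2 σ bonds, plus two π bonds) has steric number 2: sp.
C8 has 2 σ bonds, plus two π bonds: steric number 2 → sp.

C1 sp3, C2 sp3, C3 sp3, C4 sp3, C5 sp3, C6 sp3, C7 sp, C8 sp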